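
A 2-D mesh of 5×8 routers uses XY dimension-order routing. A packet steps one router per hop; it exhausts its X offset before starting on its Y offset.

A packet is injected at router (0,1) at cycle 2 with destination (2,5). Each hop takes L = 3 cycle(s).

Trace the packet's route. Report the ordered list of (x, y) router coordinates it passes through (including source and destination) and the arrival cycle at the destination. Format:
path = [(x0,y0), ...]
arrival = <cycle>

src (0,1)  cyc=2
E→(1,1)  cyc=5
E→(2,1)  cyc=8
N→(2,2)  cyc=11
N→(2,3)  cyc=14
N→(2,4)  cyc=17
N→(2,5)  cyc=20

path = [(0,1), (1,1), (2,1), (2,2), (2,3), (2,4), (2,5)]
arrival = 20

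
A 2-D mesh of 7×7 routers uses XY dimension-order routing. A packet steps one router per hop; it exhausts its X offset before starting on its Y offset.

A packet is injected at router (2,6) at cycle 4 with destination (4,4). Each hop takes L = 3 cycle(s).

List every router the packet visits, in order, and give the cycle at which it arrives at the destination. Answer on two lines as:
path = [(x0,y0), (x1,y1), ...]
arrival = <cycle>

path = [(2,6), (3,6), (4,6), (4,5), (4,4)]
arrival = 16

  0. router=(2,6) cycle=4 (inject)
  1. router=(3,6) cycle=7 dir=E
  2. router=(4,6) cycle=10 dir=E
  3. router=(4,5) cycle=13 dir=S
  4. router=(4,4) cycle=16 dir=S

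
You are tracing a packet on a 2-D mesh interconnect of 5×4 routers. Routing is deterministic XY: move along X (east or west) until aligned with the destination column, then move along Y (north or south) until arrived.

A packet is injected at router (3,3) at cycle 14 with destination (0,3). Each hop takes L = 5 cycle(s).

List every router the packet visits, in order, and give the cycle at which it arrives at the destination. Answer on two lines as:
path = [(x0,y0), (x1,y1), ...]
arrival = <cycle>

t=14: at (3,3)
t=19: at (2,3) after W
t=24: at (1,3) after W
t=29: at (0,3) after W

path = [(3,3), (2,3), (1,3), (0,3)]
arrival = 29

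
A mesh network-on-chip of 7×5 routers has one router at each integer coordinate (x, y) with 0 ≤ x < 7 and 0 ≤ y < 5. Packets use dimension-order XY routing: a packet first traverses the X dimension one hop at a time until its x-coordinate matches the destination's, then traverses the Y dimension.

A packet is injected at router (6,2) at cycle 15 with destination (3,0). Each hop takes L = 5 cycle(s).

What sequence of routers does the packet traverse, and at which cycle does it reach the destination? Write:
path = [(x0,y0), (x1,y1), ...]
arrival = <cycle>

#0 — 6,2 | c15
#1 — 5,2 | c20 | W
#2 — 4,2 | c25 | W
#3 — 3,2 | c30 | W
#4 — 3,1 | c35 | S
#5 — 3,0 | c40 | S

path = [(6,2), (5,2), (4,2), (3,2), (3,1), (3,0)]
arrival = 40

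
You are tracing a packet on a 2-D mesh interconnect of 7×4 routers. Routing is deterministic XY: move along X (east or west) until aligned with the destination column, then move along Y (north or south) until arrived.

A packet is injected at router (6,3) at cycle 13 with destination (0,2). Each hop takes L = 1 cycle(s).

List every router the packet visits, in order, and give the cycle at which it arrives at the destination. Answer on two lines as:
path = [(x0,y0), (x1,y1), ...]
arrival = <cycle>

src (6,3)  cyc=13
W→(5,3)  cyc=14
W→(4,3)  cyc=15
W→(3,3)  cyc=16
W→(2,3)  cyc=17
W→(1,3)  cyc=18
W→(0,3)  cyc=19
S→(0,2)  cyc=20

path = [(6,3), (5,3), (4,3), (3,3), (2,3), (1,3), (0,3), (0,2)]
arrival = 20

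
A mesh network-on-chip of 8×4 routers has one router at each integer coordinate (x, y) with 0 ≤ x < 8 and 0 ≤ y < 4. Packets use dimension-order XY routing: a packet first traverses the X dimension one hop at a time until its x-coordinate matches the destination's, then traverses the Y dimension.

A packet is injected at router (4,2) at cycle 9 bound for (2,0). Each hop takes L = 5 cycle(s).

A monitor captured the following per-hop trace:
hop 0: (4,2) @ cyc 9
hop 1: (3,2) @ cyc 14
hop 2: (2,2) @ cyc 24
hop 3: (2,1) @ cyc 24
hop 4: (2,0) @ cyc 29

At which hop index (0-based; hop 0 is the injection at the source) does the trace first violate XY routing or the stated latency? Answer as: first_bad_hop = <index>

first_bad_hop = 2

  1: Δx=-1 Δy=+0 Δt=5 [ok]
  2: Δx=-1 Δy=+0 Δt=10 [BAD: Δcyc=10≠L]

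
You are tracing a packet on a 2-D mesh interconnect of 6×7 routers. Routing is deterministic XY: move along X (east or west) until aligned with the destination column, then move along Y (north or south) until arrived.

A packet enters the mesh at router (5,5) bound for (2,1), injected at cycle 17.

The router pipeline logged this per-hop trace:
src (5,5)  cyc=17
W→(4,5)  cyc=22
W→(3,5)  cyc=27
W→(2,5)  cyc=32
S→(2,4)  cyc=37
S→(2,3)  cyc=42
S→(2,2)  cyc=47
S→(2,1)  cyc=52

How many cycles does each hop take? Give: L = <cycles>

L = 5

cyc[1] − cyc[0] = 22 − 17 = 5.
That increment is L by definition: L = 5.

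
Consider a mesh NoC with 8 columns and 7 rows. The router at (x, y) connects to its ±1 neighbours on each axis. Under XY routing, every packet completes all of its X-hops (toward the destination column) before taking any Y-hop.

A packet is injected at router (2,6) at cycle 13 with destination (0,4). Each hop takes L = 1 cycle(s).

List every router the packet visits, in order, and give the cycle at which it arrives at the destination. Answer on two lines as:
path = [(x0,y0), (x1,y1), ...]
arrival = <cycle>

  0. router=(2,6) cycle=13 (inject)
  1. router=(1,6) cycle=14 dir=W
  2. router=(0,6) cycle=15 dir=W
  3. router=(0,5) cycle=16 dir=S
  4. router=(0,4) cycle=17 dir=S

path = [(2,6), (1,6), (0,6), (0,5), (0,4)]
arrival = 17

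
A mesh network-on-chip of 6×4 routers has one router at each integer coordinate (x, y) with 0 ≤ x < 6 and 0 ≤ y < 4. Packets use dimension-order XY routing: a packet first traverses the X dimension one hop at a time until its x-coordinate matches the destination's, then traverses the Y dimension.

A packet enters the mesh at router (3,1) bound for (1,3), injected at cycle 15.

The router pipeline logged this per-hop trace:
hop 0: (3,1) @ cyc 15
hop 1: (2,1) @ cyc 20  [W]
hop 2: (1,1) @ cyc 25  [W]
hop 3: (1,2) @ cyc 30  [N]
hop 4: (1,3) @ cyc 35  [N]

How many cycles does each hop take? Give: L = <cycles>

L = 5

Between hops 0 and 1 the cycle counter advances 20 − 15 = 5.
Per-hop latency L = Δcyc = 5.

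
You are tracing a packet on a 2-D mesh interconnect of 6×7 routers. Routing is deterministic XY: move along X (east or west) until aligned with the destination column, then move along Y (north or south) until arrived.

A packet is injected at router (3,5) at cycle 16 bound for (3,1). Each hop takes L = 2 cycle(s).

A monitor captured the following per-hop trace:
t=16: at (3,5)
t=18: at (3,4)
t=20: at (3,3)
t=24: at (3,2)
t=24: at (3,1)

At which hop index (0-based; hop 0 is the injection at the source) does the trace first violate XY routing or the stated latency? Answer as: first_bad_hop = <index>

first_bad_hop = 3

[1] (+0,-1) / 2c ⇒ ok
[2] (+0,-1) / 2c ⇒ ok
[3] (+0,-1) / 4c ⇒ BAD: Δcyc=4≠L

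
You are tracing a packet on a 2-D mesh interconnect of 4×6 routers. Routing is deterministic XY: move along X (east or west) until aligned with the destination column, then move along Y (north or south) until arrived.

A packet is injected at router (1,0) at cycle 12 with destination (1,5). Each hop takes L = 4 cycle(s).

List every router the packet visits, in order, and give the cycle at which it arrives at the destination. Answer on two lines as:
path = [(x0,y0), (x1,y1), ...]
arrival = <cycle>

src (1,0)  cyc=12
N→(1,1)  cyc=16
N→(1,2)  cyc=20
N→(1,3)  cyc=24
N→(1,4)  cyc=28
N→(1,5)  cyc=32

path = [(1,0), (1,1), (1,2), (1,3), (1,4), (1,5)]
arrival = 32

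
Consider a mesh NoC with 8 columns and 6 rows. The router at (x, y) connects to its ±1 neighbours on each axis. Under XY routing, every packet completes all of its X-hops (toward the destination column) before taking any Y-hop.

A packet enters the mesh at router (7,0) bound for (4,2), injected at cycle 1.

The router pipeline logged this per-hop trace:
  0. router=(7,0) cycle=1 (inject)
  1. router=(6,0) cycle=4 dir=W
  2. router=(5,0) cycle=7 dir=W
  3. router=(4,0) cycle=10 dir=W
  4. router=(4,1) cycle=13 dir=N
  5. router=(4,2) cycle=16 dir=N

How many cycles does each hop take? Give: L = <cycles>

cyc[1] − cyc[0] = 4 − 1 = 3.
Per-hop latency L = Δcyc = 3.

L = 3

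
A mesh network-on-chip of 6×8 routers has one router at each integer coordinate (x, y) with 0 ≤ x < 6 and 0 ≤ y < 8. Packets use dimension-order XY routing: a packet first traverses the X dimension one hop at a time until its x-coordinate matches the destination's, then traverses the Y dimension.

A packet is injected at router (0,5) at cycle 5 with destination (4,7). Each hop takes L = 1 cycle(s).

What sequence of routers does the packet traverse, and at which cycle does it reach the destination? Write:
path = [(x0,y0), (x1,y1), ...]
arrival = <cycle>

src (0,5)  cyc=5
E→(1,5)  cyc=6
E→(2,5)  cyc=7
E→(3,5)  cyc=8
E→(4,5)  cyc=9
N→(4,6)  cyc=10
N→(4,7)  cyc=11

path = [(0,5), (1,5), (2,5), (3,5), (4,5), (4,6), (4,7)]
arrival = 11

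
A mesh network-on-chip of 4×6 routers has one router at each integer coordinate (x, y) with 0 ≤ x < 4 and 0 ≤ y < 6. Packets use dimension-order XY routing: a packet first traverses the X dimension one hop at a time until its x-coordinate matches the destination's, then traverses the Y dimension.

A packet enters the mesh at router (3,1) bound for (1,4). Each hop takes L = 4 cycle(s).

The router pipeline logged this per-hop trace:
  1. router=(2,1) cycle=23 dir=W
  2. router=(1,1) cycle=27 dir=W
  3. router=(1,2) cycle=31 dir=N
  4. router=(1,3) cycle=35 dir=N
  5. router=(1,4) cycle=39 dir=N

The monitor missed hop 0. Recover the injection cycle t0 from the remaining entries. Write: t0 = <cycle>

t0 = 19

The first recorded entry is hop 1 at cycle 23.
So t0 = 23 − 1·4 = 19.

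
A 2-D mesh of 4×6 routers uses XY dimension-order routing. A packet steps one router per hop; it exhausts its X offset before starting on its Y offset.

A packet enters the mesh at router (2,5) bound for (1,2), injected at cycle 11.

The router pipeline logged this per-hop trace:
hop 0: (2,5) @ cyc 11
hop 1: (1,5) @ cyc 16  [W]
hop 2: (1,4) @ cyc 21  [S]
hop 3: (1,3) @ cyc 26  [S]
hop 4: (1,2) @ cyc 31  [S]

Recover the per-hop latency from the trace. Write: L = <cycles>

L = 5

Δcyc across hop 0→1: 16 − 11 = 5.
Each hop adds L, hence L = 5.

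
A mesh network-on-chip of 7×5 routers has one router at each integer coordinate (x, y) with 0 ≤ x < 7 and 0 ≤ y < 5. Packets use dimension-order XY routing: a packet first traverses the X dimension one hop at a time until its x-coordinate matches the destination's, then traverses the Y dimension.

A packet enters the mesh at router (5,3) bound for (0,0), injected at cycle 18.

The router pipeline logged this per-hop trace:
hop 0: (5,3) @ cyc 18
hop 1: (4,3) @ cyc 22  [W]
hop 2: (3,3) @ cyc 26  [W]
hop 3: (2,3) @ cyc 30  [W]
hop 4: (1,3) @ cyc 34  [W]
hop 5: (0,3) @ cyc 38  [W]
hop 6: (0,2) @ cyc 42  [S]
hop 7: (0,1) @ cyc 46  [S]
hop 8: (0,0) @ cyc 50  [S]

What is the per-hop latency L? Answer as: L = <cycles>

L = 4

Δcyc across hop 0→1: 22 − 18 = 4.
Per-hop latency L = Δcyc = 4.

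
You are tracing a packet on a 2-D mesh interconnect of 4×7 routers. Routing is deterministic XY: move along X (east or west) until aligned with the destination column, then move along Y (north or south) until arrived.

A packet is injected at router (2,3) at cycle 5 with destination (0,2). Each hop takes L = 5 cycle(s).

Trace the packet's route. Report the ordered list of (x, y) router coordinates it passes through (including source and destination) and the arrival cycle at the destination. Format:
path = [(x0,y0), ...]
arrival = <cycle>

path = [(2,3), (1,3), (0,3), (0,2)]
arrival = 20

#0 — 2,3 | c5
#1 — 1,3 | c10 | W
#2 — 0,3 | c15 | W
#3 — 0,2 | c20 | S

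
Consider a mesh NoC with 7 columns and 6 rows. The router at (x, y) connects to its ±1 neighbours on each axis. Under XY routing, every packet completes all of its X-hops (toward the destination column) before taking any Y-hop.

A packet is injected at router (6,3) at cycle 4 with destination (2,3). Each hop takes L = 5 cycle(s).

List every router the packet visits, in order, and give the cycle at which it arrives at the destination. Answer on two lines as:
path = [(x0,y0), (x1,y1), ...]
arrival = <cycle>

path = [(6,3), (5,3), (4,3), (3,3), (2,3)]
arrival = 24

src (6,3)  cyc=4
W→(5,3)  cyc=9
W→(4,3)  cyc=14
W→(3,3)  cyc=19
W→(2,3)  cyc=24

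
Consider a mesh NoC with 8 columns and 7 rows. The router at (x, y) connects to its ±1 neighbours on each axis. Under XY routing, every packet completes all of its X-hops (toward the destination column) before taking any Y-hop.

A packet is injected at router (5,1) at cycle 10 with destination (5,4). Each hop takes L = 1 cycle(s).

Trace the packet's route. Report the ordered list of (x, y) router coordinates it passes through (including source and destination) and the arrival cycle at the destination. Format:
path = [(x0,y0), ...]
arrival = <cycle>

  0. router=(5,1) cycle=10 (inject)
  1. router=(5,2) cycle=11 dir=N
  2. router=(5,3) cycle=12 dir=N
  3. router=(5,4) cycle=13 dir=N

path = [(5,1), (5,2), (5,3), (5,4)]
arrival = 13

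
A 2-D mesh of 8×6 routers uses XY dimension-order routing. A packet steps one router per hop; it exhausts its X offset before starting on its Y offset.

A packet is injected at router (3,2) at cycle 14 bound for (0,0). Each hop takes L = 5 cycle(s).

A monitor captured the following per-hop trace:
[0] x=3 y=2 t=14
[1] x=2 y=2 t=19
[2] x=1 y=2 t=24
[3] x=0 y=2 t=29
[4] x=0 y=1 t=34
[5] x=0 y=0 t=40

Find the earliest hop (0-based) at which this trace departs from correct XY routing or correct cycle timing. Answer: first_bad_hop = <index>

  1: Δx=-1 Δy=+0 Δt=5 [ok]
  2: Δx=-1 Δy=+0 Δt=5 [ok]
  3: Δx=-1 Δy=+0 Δt=5 [ok]
  4: Δx=+0 Δy=-1 Δt=5 [ok]
  5: Δx=+0 Δy=-1 Δt=6 [BAD: Δcyc=6≠L]

first_bad_hop = 5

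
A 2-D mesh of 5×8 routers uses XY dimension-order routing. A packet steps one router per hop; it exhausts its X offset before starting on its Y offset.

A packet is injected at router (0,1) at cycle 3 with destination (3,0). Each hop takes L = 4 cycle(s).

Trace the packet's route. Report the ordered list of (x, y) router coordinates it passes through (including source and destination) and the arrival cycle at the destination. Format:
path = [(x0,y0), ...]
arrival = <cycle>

path = [(0,1), (1,1), (2,1), (3,1), (3,0)]
arrival = 19

[0] x=0 y=1 t=3
[1] x=1 y=1 t=7 →E
[2] x=2 y=1 t=11 →E
[3] x=3 y=1 t=15 →E
[4] x=3 y=0 t=19 →S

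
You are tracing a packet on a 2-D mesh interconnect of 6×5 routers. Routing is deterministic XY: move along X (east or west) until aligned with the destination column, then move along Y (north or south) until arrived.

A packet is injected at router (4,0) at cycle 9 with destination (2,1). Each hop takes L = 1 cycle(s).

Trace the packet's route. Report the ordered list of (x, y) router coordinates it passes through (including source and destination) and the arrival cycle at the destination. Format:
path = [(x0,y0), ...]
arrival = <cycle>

t=9: at (4,0)
t=10: at (3,0) after W
t=11: at (2,0) after W
t=12: at (2,1) after N

path = [(4,0), (3,0), (2,0), (2,1)]
arrival = 12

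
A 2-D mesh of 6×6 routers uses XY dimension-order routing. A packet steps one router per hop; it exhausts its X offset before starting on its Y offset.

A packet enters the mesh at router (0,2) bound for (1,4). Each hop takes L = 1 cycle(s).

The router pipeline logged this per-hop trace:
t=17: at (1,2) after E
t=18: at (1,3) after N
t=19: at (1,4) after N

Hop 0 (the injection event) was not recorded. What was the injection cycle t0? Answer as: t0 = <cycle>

Hop 1 reached at cycle 17; hop k is at t0 + k·L.
t0 = cyc[1] − L = 17 − 1 = 16.

t0 = 16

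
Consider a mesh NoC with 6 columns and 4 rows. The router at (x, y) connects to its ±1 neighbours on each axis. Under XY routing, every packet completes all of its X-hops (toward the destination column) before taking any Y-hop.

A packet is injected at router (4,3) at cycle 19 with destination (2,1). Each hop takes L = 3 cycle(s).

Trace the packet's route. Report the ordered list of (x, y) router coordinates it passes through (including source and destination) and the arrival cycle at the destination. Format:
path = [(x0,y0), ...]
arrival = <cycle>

path = [(4,3), (3,3), (2,3), (2,2), (2,1)]
arrival = 31

[0] x=4 y=3 t=19
[1] x=3 y=3 t=22 →W
[2] x=2 y=3 t=25 →W
[3] x=2 y=2 t=28 →S
[4] x=2 y=1 t=31 →S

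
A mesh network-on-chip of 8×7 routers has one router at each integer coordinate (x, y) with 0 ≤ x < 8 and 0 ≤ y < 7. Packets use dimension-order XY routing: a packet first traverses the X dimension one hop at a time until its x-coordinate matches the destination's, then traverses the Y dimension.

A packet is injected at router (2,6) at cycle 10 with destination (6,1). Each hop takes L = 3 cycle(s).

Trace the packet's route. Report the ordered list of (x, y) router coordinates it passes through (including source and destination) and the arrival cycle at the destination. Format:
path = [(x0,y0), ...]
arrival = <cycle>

src (2,6)  cyc=10
E→(3,6)  cyc=13
E→(4,6)  cyc=16
E→(5,6)  cyc=19
E→(6,6)  cyc=22
S→(6,5)  cyc=25
S→(6,4)  cyc=28
S→(6,3)  cyc=31
S→(6,2)  cyc=34
S→(6,1)  cyc=37

path = [(2,6), (3,6), (4,6), (5,6), (6,6), (6,5), (6,4), (6,3), (6,2), (6,1)]
arrival = 37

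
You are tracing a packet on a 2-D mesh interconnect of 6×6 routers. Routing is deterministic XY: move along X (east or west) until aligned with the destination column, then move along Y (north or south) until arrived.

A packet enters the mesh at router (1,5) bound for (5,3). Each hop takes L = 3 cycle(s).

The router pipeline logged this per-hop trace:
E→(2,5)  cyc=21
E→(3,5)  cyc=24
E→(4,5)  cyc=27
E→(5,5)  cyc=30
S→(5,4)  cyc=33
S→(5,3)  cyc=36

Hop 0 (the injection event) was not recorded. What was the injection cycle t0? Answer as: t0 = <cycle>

At hop 1 the cycle is 21; in general cyc_k = t0 + kL.
Therefore t0 = 21 − L = 18.

t0 = 18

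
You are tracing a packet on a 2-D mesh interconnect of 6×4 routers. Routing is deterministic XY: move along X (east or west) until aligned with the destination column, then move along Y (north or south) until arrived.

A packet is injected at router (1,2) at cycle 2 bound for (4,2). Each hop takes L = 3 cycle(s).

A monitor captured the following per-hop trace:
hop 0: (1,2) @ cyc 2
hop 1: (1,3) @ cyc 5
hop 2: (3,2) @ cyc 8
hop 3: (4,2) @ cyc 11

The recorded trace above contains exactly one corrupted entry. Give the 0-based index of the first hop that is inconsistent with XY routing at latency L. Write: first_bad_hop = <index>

first_bad_hop = 1

[1] (+0,+1) / 3c ⇒ BAD: Y-move but x=1≠4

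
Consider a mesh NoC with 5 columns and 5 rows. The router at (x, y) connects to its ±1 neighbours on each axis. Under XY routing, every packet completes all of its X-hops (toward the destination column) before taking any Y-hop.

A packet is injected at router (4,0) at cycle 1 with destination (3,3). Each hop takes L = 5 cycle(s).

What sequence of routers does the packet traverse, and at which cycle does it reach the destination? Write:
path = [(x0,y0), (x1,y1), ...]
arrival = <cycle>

path = [(4,0), (3,0), (3,1), (3,2), (3,3)]
arrival = 21

[0] x=4 y=0 t=1
[1] x=3 y=0 t=6 →W
[2] x=3 y=1 t=11 →N
[3] x=3 y=2 t=16 →N
[4] x=3 y=3 t=21 →N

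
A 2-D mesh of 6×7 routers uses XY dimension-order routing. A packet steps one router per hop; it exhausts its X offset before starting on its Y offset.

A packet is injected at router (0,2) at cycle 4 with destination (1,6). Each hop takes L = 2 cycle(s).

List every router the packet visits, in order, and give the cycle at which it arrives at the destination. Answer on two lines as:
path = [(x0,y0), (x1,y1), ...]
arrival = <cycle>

path = [(0,2), (1,2), (1,3), (1,4), (1,5), (1,6)]
arrival = 14

[0] x=0 y=2 t=4
[1] x=1 y=2 t=6 →E
[2] x=1 y=3 t=8 →N
[3] x=1 y=4 t=10 →N
[4] x=1 y=5 t=12 →N
[5] x=1 y=6 t=14 →N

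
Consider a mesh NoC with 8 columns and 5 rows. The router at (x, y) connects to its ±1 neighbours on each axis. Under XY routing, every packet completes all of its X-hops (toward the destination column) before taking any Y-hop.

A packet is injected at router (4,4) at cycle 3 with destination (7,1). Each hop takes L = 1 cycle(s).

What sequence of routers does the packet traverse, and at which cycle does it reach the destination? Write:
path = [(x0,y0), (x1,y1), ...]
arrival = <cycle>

path = [(4,4), (5,4), (6,4), (7,4), (7,3), (7,2), (7,1)]
arrival = 9

  0. router=(4,4) cycle=3 (inject)
  1. router=(5,4) cycle=4 dir=E
  2. router=(6,4) cycle=5 dir=E
  3. router=(7,4) cycle=6 dir=E
  4. router=(7,3) cycle=7 dir=S
  5. router=(7,2) cycle=8 dir=S
  6. router=(7,1) cycle=9 dir=S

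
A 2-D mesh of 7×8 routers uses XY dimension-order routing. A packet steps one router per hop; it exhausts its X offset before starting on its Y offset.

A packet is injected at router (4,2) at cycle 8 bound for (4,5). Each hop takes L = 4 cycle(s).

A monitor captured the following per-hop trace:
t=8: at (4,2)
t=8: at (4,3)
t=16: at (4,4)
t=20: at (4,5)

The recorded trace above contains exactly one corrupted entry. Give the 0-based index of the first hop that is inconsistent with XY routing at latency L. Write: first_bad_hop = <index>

first_bad_hop = 1

  1: Δx=+0 Δy=+1 Δt=0 [BAD: Δcyc=0≠L]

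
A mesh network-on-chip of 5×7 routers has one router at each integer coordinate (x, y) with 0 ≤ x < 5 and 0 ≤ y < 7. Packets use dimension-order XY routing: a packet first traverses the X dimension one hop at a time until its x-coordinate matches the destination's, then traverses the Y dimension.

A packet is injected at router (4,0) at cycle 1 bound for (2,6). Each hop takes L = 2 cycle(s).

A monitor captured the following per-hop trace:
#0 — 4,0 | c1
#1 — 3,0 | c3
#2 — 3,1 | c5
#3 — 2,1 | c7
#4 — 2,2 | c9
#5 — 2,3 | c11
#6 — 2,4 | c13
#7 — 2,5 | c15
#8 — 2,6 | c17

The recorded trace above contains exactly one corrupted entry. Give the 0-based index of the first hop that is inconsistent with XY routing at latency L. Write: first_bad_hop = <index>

[1] (-1,+0) / 2c ⇒ ok
[2] (+0,+1) / 2c ⇒ BAD: Y-move but x=3≠2

first_bad_hop = 2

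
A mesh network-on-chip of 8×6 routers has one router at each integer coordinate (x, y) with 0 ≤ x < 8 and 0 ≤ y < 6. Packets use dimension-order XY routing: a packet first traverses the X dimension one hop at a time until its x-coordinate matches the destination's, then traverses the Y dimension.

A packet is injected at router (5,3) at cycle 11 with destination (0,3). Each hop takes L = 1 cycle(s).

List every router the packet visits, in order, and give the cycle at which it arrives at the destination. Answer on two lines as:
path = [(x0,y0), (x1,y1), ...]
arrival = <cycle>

  0. router=(5,3) cycle=11 (inject)
  1. router=(4,3) cycle=12 dir=W
  2. router=(3,3) cycle=13 dir=W
  3. router=(2,3) cycle=14 dir=W
  4. router=(1,3) cycle=15 dir=W
  5. router=(0,3) cycle=16 dir=W

path = [(5,3), (4,3), (3,3), (2,3), (1,3), (0,3)]
arrival = 16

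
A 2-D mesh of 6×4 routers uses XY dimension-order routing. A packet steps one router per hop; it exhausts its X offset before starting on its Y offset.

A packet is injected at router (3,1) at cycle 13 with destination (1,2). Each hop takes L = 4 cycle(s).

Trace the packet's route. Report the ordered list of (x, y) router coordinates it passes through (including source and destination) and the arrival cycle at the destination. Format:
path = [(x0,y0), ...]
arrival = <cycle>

#0 — 3,1 | c13
#1 — 2,1 | c17 | W
#2 — 1,1 | c21 | W
#3 — 1,2 | c25 | N

path = [(3,1), (2,1), (1,1), (1,2)]
arrival = 25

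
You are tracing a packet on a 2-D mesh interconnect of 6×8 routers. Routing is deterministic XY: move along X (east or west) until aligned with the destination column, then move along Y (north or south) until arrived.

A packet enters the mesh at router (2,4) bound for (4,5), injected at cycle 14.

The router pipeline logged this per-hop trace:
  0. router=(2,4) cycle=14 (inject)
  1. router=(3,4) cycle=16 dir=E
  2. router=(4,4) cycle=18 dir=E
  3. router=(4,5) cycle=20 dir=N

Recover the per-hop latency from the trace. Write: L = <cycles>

L = 2

cyc[1] − cyc[0] = 16 − 14 = 2.
Per-hop latency L = Δcyc = 2.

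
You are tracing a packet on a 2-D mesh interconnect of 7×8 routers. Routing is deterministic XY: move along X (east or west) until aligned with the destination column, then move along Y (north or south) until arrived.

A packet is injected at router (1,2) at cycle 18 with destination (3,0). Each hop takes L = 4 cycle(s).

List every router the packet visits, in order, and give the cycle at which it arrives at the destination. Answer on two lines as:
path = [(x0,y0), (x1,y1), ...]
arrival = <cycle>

path = [(1,2), (2,2), (3,2), (3,1), (3,0)]
arrival = 34

  0. router=(1,2) cycle=18 (inject)
  1. router=(2,2) cycle=22 dir=E
  2. router=(3,2) cycle=26 dir=E
  3. router=(3,1) cycle=30 dir=S
  4. router=(3,0) cycle=34 dir=S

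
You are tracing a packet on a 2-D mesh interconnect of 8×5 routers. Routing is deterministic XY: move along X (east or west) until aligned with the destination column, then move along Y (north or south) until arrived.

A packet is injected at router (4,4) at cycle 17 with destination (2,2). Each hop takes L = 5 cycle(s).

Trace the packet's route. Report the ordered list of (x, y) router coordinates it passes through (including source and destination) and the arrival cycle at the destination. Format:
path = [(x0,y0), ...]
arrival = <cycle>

[0] x=4 y=4 t=17
[1] x=3 y=4 t=22 →W
[2] x=2 y=4 t=27 →W
[3] x=2 y=3 t=32 →S
[4] x=2 y=2 t=37 →S

path = [(4,4), (3,4), (2,4), (2,3), (2,2)]
arrival = 37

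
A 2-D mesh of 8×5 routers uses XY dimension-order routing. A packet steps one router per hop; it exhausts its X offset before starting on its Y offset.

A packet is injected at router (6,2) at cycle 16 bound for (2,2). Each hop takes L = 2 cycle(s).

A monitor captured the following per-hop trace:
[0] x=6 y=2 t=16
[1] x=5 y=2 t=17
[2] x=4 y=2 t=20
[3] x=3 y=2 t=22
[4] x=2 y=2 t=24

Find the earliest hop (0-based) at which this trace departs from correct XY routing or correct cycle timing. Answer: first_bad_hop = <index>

check 1→ d=(-1,0) cyc+1: BAD: Δcyc=1≠L

first_bad_hop = 1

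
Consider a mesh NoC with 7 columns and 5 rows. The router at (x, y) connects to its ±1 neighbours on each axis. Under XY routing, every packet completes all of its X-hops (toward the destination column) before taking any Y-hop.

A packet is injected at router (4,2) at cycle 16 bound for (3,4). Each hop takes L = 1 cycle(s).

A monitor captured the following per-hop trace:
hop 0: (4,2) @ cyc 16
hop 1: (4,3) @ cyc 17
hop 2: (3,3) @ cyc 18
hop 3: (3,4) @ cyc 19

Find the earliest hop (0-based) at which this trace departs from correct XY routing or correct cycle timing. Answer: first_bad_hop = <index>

first_bad_hop = 1

[1] (+0,+1) / 1c ⇒ BAD: Y-move but x=4≠3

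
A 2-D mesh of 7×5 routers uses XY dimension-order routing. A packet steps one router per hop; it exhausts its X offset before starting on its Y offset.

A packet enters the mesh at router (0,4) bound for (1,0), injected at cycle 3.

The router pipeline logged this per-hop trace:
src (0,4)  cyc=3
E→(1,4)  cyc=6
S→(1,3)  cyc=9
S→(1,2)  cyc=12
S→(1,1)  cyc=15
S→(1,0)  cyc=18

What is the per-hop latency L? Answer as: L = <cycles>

Between hops 0 and 1 the cycle counter advances 6 − 3 = 3.
Each hop adds L, hence L = 3.

L = 3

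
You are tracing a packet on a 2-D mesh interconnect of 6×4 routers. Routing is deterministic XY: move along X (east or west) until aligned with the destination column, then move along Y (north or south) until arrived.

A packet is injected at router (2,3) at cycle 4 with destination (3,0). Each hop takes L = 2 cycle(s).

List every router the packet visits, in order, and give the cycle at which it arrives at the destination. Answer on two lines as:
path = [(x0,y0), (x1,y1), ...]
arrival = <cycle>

src (2,3)  cyc=4
E→(3,3)  cyc=6
S→(3,2)  cyc=8
S→(3,1)  cyc=10
S→(3,0)  cyc=12

path = [(2,3), (3,3), (3,2), (3,1), (3,0)]
arrival = 12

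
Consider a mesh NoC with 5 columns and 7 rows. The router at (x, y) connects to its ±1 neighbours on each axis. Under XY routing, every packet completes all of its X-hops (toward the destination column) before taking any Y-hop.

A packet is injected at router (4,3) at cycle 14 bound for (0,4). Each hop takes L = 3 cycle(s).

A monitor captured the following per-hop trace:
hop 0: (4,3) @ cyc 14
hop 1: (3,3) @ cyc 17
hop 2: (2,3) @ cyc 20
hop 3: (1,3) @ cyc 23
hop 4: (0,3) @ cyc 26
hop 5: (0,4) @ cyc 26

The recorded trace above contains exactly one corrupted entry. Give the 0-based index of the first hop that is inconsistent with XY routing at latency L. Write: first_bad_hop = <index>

hop 1: step (-1,+0), +3 cyc — ok
hop 2: step (-1,+0), +3 cyc — ok
hop 3: step (-1,+0), +3 cyc — ok
hop 4: step (-1,+0), +3 cyc — ok
hop 5: step (+0,+1), +0 cyc — BAD: Δcyc=0≠L

first_bad_hop = 5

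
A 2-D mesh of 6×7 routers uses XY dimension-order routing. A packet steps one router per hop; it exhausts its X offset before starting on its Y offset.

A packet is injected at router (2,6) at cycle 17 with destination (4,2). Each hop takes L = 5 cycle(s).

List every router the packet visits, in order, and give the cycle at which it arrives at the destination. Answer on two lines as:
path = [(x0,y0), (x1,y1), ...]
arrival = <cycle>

[0] x=2 y=6 t=17
[1] x=3 y=6 t=22 →E
[2] x=4 y=6 t=27 →E
[3] x=4 y=5 t=32 →S
[4] x=4 y=4 t=37 →S
[5] x=4 y=3 t=42 →S
[6] x=4 y=2 t=47 →S

path = [(2,6), (3,6), (4,6), (4,5), (4,4), (4,3), (4,2)]
arrival = 47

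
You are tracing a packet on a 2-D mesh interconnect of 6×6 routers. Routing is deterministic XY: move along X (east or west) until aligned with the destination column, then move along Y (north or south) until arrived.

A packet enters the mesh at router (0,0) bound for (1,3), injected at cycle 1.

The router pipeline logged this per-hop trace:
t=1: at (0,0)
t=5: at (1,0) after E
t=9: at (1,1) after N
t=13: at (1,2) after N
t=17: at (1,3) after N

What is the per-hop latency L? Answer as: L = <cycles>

Δcyc across hop 0→1: 5 − 1 = 4.
Per-hop latency L = Δcyc = 4.

L = 4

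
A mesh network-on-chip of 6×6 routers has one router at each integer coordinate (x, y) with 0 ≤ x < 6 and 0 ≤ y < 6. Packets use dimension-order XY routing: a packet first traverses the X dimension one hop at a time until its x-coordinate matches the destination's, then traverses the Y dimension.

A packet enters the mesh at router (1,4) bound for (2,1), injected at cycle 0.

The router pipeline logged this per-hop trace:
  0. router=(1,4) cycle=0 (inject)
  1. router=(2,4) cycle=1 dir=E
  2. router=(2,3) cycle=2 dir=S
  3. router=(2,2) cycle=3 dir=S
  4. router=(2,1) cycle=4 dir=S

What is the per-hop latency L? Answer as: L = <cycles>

cyc[1] − cyc[0] = 1 − 0 = 1.
One hop costs L cycles, so L = 1.

L = 1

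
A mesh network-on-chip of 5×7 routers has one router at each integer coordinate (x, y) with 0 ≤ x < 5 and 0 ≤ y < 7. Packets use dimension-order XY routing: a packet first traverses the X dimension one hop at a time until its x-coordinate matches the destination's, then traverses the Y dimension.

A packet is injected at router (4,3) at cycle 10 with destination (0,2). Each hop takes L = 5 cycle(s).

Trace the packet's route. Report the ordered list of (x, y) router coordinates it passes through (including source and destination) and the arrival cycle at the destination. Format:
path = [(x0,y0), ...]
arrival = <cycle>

path = [(4,3), (3,3), (2,3), (1,3), (0,3), (0,2)]
arrival = 35

src (4,3)  cyc=10
W→(3,3)  cyc=15
W→(2,3)  cyc=20
W→(1,3)  cyc=25
W→(0,3)  cyc=30
S→(0,2)  cyc=35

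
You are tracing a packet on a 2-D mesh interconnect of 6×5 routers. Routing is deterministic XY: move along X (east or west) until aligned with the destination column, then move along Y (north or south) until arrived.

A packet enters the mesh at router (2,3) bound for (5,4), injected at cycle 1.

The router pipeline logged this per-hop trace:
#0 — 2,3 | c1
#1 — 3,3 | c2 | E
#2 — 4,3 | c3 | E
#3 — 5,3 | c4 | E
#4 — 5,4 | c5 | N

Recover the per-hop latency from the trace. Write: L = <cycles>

L = 1

From hop 0 (1) to hop 1 (2): +1 cycles.
Each hop adds L, hence L = 1.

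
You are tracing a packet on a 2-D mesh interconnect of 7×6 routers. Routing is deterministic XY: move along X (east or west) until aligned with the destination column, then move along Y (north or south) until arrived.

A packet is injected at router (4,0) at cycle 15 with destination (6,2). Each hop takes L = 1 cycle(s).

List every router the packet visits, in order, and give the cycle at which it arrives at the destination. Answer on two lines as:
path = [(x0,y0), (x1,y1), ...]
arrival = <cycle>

path = [(4,0), (5,0), (6,0), (6,1), (6,2)]
arrival = 19

hop 0: (4,0) @ cyc 15
hop 1: (5,0) @ cyc 16  [E]
hop 2: (6,0) @ cyc 17  [E]
hop 3: (6,1) @ cyc 18  [N]
hop 4: (6,2) @ cyc 19  [N]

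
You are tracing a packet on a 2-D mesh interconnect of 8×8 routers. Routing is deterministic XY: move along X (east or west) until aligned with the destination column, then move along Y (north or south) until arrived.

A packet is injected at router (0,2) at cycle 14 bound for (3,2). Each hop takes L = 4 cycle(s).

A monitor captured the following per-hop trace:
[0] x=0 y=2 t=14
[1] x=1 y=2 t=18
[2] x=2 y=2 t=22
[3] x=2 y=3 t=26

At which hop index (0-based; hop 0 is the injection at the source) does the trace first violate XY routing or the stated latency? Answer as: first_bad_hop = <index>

first_bad_hop = 3

check 1→ d=(1,0) cyc+4: ok
check 2→ d=(1,0) cyc+4: ok
check 3→ d=(0,1) cyc+4: BAD: Y-move but x=2≠3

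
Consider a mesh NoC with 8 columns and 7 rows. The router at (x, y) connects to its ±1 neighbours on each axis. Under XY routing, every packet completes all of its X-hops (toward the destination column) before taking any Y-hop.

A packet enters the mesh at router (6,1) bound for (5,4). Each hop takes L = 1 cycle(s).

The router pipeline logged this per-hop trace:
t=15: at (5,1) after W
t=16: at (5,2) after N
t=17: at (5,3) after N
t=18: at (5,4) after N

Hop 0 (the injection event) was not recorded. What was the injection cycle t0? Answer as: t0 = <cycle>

t0 = 14

Hop 1 reached at cycle 15; hop k is at t0 + k·L.
t0 = cyc[1] − L = 15 − 1 = 14.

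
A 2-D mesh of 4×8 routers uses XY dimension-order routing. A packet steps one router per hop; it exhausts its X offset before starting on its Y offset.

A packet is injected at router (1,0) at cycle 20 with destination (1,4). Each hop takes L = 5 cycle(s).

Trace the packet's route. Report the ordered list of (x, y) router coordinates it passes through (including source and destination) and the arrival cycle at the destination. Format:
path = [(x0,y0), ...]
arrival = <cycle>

path = [(1,0), (1,1), (1,2), (1,3), (1,4)]
arrival = 40

hop 0: (1,0) @ cyc 20
hop 1: (1,1) @ cyc 25  [N]
hop 2: (1,2) @ cyc 30  [N]
hop 3: (1,3) @ cyc 35  [N]
hop 4: (1,4) @ cyc 40  [N]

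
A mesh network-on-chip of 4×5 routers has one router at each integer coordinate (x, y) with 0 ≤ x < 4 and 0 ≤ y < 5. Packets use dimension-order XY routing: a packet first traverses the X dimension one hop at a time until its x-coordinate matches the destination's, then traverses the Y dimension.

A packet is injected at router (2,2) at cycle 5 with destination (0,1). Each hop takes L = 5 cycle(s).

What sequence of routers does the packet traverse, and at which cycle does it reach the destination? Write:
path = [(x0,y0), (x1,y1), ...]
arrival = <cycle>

[0] x=2 y=2 t=5
[1] x=1 y=2 t=10 →W
[2] x=0 y=2 t=15 →W
[3] x=0 y=1 t=20 →S

path = [(2,2), (1,2), (0,2), (0,1)]
arrival = 20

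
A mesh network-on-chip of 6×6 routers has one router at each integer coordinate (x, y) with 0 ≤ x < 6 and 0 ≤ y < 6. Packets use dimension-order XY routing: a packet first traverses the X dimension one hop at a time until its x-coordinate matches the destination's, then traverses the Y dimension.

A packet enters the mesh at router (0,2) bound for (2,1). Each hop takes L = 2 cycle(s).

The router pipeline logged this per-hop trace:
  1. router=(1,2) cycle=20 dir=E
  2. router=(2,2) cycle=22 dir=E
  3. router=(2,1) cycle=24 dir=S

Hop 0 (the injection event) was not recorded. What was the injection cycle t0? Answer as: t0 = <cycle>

t0 = 18

The first recorded entry is hop 1 at cycle 20.
So t0 = 20 − 1·2 = 18.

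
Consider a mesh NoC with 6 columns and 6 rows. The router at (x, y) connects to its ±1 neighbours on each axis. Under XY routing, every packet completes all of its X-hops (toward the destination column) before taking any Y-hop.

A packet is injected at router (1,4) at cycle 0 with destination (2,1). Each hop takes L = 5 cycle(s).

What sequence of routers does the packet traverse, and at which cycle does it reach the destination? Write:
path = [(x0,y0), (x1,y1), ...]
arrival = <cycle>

path = [(1,4), (2,4), (2,3), (2,2), (2,1)]
arrival = 20

t=0: at (1,4)
t=5: at (2,4) after E
t=10: at (2,3) after S
t=15: at (2,2) after S
t=20: at (2,1) after S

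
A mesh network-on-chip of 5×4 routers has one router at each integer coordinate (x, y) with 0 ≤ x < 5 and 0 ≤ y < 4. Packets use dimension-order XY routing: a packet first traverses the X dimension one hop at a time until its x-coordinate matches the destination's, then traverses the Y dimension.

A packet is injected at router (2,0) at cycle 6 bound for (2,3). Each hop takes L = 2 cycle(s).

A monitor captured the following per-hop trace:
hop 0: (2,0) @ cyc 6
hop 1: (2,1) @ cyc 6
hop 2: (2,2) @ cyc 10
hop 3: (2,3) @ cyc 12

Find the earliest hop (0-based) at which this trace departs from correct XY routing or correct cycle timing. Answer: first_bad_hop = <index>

first_bad_hop = 1

[1] (+0,+1) / 0c ⇒ BAD: Δcyc=0≠L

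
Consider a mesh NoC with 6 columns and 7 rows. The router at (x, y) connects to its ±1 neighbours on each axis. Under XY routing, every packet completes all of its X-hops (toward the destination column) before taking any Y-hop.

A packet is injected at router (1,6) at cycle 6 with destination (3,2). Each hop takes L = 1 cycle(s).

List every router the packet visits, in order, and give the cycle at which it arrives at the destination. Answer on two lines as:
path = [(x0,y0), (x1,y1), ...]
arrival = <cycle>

path = [(1,6), (2,6), (3,6), (3,5), (3,4), (3,3), (3,2)]
arrival = 12

src (1,6)  cyc=6
E→(2,6)  cyc=7
E→(3,6)  cyc=8
S→(3,5)  cyc=9
S→(3,4)  cyc=10
S→(3,3)  cyc=11
S→(3,2)  cyc=12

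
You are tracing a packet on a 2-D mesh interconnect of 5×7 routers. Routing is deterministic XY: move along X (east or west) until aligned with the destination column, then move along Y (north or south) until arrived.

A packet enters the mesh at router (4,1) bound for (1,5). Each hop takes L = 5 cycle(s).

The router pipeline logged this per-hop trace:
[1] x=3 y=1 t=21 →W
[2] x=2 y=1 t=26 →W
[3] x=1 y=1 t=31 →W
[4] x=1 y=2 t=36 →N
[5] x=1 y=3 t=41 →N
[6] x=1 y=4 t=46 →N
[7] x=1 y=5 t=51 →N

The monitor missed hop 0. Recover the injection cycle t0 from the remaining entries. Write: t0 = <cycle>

t0 = 16

Hop 1 reached at cycle 21; hop k is at t0 + k·L.
t0 = cyc[1] − L = 21 − 5 = 16.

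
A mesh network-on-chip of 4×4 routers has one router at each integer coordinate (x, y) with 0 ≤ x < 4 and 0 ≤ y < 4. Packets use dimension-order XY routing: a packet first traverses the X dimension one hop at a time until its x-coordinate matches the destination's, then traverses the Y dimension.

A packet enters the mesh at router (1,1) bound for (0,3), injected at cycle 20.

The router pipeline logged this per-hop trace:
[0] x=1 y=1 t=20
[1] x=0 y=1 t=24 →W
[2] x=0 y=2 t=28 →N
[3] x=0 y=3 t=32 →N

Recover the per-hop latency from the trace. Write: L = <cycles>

Δcyc across hop 0→1: 24 − 20 = 4.
That increment is L by definition: L = 4.

L = 4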